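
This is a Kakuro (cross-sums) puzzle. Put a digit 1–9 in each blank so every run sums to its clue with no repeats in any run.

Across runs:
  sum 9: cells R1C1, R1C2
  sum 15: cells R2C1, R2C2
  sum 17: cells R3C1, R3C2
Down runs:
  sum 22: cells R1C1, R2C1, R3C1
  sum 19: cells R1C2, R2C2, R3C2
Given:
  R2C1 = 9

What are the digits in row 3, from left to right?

17 in 2 cells must be {8,9}.
R2C2 = 15 − 9 = 6 completes the 15 across.
Given what's placed, R3C1 must be 8 to fit the 17 across and 22 down.
R3C2 = 17 − 8 = 9 completes the 17 across.
R1C1 = 22 − 17 = 5 completes the 22 down.
R1C2 = 9 − 5 = 4 completes the 9 across.

8, 9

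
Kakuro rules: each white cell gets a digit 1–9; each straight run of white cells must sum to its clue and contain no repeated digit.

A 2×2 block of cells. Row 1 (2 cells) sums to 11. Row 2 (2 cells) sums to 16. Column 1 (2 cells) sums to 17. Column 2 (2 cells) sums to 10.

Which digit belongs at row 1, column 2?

16 in 2 cells must be {7,9}; 17 in 2 cells must be {8,9}.
The 16 across and the 17 down share only 9, so (2,1) = 9.
(2,2) = 16 − 9 = 7 completes the 16 across.
(1,1) = 17 − 9 = 8 completes the 17 down.
(1,2) = 11 − 8 = 3 completes the 11 across.

3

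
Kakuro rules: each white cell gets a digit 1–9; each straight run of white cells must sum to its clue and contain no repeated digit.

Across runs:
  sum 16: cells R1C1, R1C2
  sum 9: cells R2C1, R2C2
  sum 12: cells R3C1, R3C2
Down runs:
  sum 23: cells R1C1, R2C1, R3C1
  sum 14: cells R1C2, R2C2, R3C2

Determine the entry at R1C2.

16 in 2 cells must be {7,9}; 23 in 3 cells must be {6,8,9}.
The 16 across and the 23 down share only 9, so R1C1 = 9.
R1C2 = 16 − 9 = 7 completes the 16 across.
Given what's placed, R3C1 must be 8 to fit the 12 across and 23 down.
R3C2 = 12 − 8 = 4 completes the 12 across.
R2C1 = 23 − 17 = 6 completes the 23 down.
R2C2 = 9 − 6 = 3 completes the 9 across.

7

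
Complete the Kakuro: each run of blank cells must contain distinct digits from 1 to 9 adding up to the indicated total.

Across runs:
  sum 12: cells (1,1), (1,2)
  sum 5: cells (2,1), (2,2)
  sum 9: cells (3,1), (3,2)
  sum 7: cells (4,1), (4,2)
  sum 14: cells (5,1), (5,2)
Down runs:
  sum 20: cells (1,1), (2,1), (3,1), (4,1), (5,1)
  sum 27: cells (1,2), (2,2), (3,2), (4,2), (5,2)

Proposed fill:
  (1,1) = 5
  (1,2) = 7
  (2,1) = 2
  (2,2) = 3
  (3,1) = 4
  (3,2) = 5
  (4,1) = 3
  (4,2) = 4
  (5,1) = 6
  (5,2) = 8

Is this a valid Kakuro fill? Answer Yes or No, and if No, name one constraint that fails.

Across: 5+7=12; 2+3=5; 4+5=9; 3+4=7; 6+8=14. Down: 5+2+4+3+6=20; 7+3+5+4+8=27. No digit repeats within any run.

Yes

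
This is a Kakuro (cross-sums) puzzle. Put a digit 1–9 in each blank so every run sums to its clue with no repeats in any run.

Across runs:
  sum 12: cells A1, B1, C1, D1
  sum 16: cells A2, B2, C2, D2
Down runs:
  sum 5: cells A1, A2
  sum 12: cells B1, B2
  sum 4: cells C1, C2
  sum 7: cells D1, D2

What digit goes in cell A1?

4 in 2 cells must be {1,3}.
Nothing is forced directly, so branch on C1, whose candidates are 1 or 3. If C1 = 3: then B1 would have to be in {1,2,6} for the 12 across but in {3,4,5,7,8,9} for the 12 down — contradiction. So C1 = 1.
C2 = 4 − 1 = 3 completes the 4 down.
Nothing is forced directly, so branch on A1, whose candidates are 2 or 3 or 4. If A1 = 2: then A2 would have to be in {1,2,4,5,6,7,8} for the 16 across but in {3} for the 5 down — contradiction. If A1 = 3: then B1 would have to be in {2,6} for the 12 across but in {3,4,5,7,8,9} for the 12 down — contradiction. So A1 = 4.

4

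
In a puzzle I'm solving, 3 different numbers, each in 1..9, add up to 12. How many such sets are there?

7

3 distinct digits from 1–9 sum between 6 and 24.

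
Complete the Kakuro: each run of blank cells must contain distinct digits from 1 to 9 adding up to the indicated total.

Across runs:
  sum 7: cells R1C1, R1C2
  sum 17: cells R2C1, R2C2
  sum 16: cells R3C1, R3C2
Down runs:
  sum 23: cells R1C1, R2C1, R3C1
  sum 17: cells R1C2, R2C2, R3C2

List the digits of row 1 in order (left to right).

6 1

17 in 2 cells must be {8,9}; 16 in 2 cells must be {7,9}; 23 in 3 cells must be {6,8,9}.
The 7 across and the 23 down share only 6, so R1C1 = 6.
R1C2 = 7 − 6 = 1 completes the 7 across.
Given what's placed, R2C2 must be 9 to fit the 17 across and 17 down.
R3C1 = 9: the only remaining digit allowed by both the 16 across and the 23 down.
R3C2 = 16 − 9 = 7 completes the 16 across.
R2C1 = 17 − 9 = 8 completes the 17 across.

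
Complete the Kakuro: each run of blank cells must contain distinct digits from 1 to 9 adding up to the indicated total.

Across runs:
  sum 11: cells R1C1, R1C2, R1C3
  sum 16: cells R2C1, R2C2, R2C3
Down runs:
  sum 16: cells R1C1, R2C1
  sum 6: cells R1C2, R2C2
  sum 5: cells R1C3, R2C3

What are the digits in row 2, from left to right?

9 5 2

16 in 2 cells must be {7,9}.
The 11 across and the 16 down share only 7, so R1C1 = 7.
Given what's placed, R1C2 must be 1 to fit the 11 across and 6 down.
R1C3 = 11 − 8 = 3 completes the 11 across.
R2C1 = 16 − 7 = 9 completes the 16 down.
R2C2 = 6 − 1 = 5 completes the 6 down.
R2C3 = 16 − 14 = 2 completes the 16 across.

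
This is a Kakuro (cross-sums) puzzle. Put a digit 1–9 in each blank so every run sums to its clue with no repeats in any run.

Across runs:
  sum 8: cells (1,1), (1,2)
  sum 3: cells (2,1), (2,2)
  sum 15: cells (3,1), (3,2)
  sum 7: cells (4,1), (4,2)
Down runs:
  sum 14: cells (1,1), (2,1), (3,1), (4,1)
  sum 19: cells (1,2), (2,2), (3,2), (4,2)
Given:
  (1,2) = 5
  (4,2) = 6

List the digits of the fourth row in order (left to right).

3 in 2 cells must be {1,2}.
(1,1) = 8 − 5 = 3 completes the 8 across.
Given what's placed, (2,2) must be 1 to fit the 3 across and 19 down.
(3,2) = 19 − 12 = 7 completes the 19 down.
(4,1) = 7 − 6 = 1 completes the 7 across.
(2,1) = 3 − 1 = 2 completes the 3 across.
(3,1) = 15 − 7 = 8 completes the 15 across.

1 6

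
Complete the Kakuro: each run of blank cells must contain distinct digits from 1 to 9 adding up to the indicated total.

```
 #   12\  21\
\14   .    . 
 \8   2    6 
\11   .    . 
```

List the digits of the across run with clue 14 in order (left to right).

6, 8

Given what's placed, R1C2 must be 8 to fit the 14 across and 21 down.
R3C2 = 21 − 14 = 7 completes the 21 down.
R1C1 = 14 − 8 = 6 completes the 14 across.
R3C1 = 11 − 7 = 4 completes the 11 across.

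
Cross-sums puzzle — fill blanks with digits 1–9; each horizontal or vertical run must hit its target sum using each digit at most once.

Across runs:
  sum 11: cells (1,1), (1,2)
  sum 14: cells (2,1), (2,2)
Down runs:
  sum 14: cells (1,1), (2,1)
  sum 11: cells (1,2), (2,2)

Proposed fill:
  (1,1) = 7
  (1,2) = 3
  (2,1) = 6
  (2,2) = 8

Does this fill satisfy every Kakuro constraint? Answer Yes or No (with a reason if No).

No — the across run (1,1)–(1,2) sums to 10, not 11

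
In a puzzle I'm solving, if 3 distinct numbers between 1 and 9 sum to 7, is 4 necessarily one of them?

Yes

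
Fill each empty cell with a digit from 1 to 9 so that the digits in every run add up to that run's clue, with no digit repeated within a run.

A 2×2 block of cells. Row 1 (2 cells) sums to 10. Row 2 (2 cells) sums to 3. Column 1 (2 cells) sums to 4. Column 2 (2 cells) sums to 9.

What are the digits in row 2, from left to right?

3 in 2 cells must be {1,2}; 4 in 2 cells must be {1,3}.
The 3 across and the 4 down share only 1, so (2,1) = 1.
(2,2) = 3 − 1 = 2 completes the 3 across.
(1,1) = 4 − 1 = 3 completes the 4 down.
(1,2) = 10 − 3 = 7 completes the 10 across.

1, 2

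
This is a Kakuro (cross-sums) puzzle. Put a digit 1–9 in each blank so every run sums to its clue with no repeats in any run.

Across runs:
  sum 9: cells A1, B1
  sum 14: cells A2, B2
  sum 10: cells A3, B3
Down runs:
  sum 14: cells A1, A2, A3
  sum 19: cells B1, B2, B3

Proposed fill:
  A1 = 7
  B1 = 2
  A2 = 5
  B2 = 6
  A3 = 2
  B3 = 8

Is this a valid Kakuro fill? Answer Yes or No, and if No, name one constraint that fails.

No — the across run A2–B2 sums to 11, not 14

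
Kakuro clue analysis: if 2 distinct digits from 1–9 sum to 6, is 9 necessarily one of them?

No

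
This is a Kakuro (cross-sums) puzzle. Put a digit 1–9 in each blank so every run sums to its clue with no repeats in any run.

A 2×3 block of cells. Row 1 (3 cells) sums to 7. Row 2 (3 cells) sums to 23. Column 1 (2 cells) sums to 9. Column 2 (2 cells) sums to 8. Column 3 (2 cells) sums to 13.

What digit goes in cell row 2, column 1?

8

7 in 3 cells must be {1,2,4}; 23 in 3 cells must be {6,8,9}.
The 7 across and the 13 down share only 4, so (1,3) = 4.
The 23 across and the 8 down share only 6, so (2,2) = 6.
(2,3) = 13 − 4 = 9 completes the 13 down.
(1,2) = 8 − 6 = 2 completes the 8 down.
(2,1) = 23 − 15 = 8 completes the 23 across.
(1,1) = 7 − 6 = 1 completes the 7 across.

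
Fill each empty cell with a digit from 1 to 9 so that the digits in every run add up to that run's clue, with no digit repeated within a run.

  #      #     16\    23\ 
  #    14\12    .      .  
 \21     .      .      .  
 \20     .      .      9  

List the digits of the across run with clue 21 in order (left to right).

23 in 3 cells must be {6,8,9}.
R1C3 = 8: the only remaining digit allowed by both the 12 across and the 23 down.
R2C3 = 23 − 17 = 6 completes the 23 down.
R1C2 = 12 − 8 = 4 completes the 12 across.
Given what's placed, R2C1 must be 8 to fit the 21 across and 14 down.
R2C2 = 21 − 14 = 7 completes the 21 across.
R3C1 = 14 − 8 = 6 completes the 14 down.
R3C2 = 20 − 15 = 5 completes the 20 across.

8 7 6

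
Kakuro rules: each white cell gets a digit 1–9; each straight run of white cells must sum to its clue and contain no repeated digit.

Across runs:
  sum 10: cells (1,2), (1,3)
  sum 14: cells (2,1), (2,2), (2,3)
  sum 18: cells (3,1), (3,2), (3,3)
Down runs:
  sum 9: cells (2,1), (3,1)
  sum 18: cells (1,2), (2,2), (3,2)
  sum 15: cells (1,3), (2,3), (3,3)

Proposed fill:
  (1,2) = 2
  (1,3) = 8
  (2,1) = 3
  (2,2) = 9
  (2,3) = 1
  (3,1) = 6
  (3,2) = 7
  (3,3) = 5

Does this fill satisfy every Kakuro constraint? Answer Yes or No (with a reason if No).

No — the across run (2,1)–(2,3) sums to 13, not 14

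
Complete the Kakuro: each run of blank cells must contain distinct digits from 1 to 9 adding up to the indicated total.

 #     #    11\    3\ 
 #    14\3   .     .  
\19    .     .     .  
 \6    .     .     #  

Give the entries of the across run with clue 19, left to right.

3 in 2 cells must be {1,2}.
The 19 across and the 3 down share only 2, so R2C3 = 2.
Intersecting the 6 across with the 14 down forces R3C1 = 5.
R3C2 = 6 − 5 = 1 completes the 6 across.
R1C2 = 2: the only remaining digit allowed by both the 3 across and the 11 down.
R1C3 = 3 − 2 = 1 completes the 3 across.
R2C1 = 14 − 5 = 9 completes the 14 down.
R2C2 = 19 − 11 = 8 completes the 19 across.

9 8 2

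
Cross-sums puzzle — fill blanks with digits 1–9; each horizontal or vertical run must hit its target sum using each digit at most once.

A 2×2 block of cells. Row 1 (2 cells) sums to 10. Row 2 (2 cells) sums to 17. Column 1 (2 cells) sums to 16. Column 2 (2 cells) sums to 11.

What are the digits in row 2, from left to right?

17 in 2 cells must be {8,9}; 16 in 2 cells must be {7,9}.
The 17 across and the 16 down share only 9, so (2,1) = 9.
(2,2) = 17 − 9 = 8 completes the 17 across.
(1,1) = 16 − 9 = 7 completes the 16 down.
(1,2) = 10 − 7 = 3 completes the 10 across.

9, 8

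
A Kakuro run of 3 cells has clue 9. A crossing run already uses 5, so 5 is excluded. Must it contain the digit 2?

Yes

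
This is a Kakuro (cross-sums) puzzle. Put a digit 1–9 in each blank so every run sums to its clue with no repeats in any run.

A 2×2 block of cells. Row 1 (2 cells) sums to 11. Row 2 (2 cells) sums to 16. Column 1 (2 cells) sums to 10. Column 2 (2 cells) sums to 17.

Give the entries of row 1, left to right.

16 in 2 cells must be {7,9}; 17 in 2 cells must be {8,9}.
The 16 across and the 17 down share only 9, so (2,2) = 9.
(1,2) = 17 − 9 = 8 completes the 17 down.
(2,1) = 16 − 9 = 7 completes the 16 across.
(1,1) = 11 − 8 = 3 completes the 11 across.

3 8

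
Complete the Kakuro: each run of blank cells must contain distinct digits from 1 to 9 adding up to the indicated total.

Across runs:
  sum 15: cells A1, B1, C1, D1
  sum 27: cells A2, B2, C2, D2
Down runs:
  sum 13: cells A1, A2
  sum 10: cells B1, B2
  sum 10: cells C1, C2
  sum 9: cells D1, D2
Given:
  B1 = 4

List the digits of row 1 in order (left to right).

8, 4, 1, 2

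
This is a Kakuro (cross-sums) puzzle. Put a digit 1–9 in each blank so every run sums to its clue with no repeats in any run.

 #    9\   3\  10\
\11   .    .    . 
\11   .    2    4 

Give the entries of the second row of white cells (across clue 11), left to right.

3 in 2 cells must be {1,2}.
R1C2 = 3 − 2 = 1 completes the 3 down.
R1C3 = 10 − 4 = 6 completes the 10 down.
R2C1 = 11 − 6 = 5 completes the 11 across.
R1C1 = 11 − 7 = 4 completes the 11 across.

5, 2, 4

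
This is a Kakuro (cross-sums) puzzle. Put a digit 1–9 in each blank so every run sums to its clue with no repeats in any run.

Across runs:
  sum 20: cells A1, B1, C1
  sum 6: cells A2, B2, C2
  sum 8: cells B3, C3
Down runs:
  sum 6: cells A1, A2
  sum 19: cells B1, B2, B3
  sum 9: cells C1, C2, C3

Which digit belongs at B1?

6 in 3 cells must be {1,2,3}.
Nothing is forced directly, so branch on A1, whose candidates are 4 or 5. If A1 = 4: then C1 would have to be in {7,9} for the 20 across but in {1,2,3,4,5,6} for the 9 down — contradiction. So A1 = 5.
Given what's placed, C1 must be 6 to fit the 20 across and 9 down.
A2 = 6 − 5 = 1 completes the 6 down.
C2 = 2: the only remaining digit allowed by both the 6 across and the 9 down.
C3 = 9 − 8 = 1 completes the 9 down.
B1 = 20 − 11 = 9 completes the 20 across.

9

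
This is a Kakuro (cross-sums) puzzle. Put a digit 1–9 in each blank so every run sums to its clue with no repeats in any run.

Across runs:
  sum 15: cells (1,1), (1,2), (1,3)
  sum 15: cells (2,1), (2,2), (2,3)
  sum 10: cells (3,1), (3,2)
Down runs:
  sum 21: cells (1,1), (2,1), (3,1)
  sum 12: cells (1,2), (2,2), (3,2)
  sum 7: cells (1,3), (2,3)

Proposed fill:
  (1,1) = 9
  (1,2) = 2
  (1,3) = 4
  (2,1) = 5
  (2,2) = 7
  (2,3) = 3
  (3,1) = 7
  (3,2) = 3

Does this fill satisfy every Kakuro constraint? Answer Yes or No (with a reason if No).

Yes

Across: 9+2+4=15; 5+7+3=15; 7+3=10. Down: 9+5+7=21; 2+7+3=12; 4+3=7. No digit repeats within any run.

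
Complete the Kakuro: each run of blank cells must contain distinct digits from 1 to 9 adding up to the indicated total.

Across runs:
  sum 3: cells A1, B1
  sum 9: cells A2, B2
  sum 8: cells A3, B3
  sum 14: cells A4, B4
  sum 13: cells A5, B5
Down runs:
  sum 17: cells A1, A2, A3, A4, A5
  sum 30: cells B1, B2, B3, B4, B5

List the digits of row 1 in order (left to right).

3 in 2 cells must be {1,2}.
Nothing is forced directly, so branch on A4, whose candidates are 5 or 6. If A4 = 6: that forces B4 = 8, A5 = 5, after which B5 would have to be in {8} for the 13 across but in {1,2,3,4,5,6,7,9} for the 30 down — contradiction. So A4 = 5.
B4 = 14 − 5 = 9 completes the 14 across.
Given what's placed, A5 must be 6 to fit the 13 across and 17 down.
B5 = 13 − 6 = 7 completes the 13 across.
No cell is forced outright now. A1 can only be 1 or 2 (the digits allowed by both its 3 across and its 17 down). If A1 = 1: that forces B1 = 2, after which B3 would have to be in {1,2,3,5,6,7} for the 8 across but in {4,8} for the 30 down — contradiction. So A1 = 2.
B1 = 3 − 2 = 1 completes the 3 across.

2, 1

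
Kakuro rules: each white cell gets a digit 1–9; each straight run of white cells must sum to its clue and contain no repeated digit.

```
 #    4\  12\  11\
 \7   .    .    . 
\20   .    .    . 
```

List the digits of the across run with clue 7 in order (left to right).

1 4 2

7 in 3 cells must be {1,2,4}; 4 in 2 cells must be {1,3}.
The 7 across and the 4 down share only 1, so R1C1 = 1.
Given what's placed, R1C2 must be 4 to fit the 7 across and 12 down.
R1C3 = 7 − 5 = 2 completes the 7 across.
R2C1 = 4 − 1 = 3 completes the 4 down.
R2C2 = 12 − 4 = 8 completes the 12 down.
R2C3 = 20 − 11 = 9 completes the 20 across.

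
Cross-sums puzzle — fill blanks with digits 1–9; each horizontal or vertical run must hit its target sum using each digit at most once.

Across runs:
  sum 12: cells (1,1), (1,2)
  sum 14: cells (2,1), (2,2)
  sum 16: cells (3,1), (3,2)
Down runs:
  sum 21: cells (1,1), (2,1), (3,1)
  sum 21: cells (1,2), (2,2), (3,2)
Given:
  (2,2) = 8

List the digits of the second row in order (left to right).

6 8

16 in 2 cells must be {7,9}.
(2,1) = 14 − 8 = 6 completes the 14 across.
(3,1) = 7: the only remaining digit allowed by both the 16 across and the 21 down.
(3,2) = 16 − 7 = 9 completes the 16 across.
(1,1) = 21 − 13 = 8 completes the 21 down.
(1,2) = 12 − 8 = 4 completes the 12 across.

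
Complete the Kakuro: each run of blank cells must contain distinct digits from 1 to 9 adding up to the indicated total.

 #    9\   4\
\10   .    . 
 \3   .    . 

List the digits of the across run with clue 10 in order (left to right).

7 3

3 in 2 cells must be {1,2}; 4 in 2 cells must be {1,3}.
The 3 across and the 4 down share only 1, so R2C2 = 1.
R1C2 = 4 − 1 = 3 completes the 4 down.
R2C1 = 3 − 1 = 2 completes the 3 across.
R1C1 = 10 − 3 = 7 completes the 10 across.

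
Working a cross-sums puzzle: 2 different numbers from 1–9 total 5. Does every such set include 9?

Counterexample: {1,4} sums to 5 without using 9.

No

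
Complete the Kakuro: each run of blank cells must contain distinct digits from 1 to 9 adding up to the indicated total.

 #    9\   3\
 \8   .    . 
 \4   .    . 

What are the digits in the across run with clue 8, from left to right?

4 in 2 cells must be {1,3}; 3 in 2 cells must be {1,2}.
The 4 across and the 3 down share only 1, so R2C2 = 1.
R1C2 = 3 − 1 = 2 completes the 3 down.
R2C1 = 4 − 1 = 3 completes the 4 across.
R1C1 = 8 − 2 = 6 completes the 8 across.

6 2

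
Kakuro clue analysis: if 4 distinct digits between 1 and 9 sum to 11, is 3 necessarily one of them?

The only way to make 11 from 4 distinct digits is {1,2,3,5}, which contains 3.

Yes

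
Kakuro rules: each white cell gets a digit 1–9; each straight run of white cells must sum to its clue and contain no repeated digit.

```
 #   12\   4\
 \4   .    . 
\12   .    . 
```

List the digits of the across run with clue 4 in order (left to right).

3, 1

4 in 2 cells must be {1,3}.
The 4 across and the 12 down share only 3, so R1C1 = 3.
R1C2 = 4 − 3 = 1 completes the 4 across.
R2C1 = 12 − 3 = 9 completes the 12 down.
R2C2 = 12 − 9 = 3 completes the 12 across.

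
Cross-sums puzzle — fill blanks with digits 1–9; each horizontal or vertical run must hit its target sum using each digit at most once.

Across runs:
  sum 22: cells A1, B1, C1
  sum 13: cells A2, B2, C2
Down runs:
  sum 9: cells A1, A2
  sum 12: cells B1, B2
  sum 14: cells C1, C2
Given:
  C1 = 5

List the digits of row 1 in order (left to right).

Given what's placed, A1 must be 8 to fit the 22 across and 9 down.
B1 = 22 − 13 = 9 completes the 22 across.
A2 = 9 − 8 = 1 completes the 9 down.
B2 = 12 − 9 = 3 completes the 12 down.
C2 = 13 − 4 = 9 completes the 13 across.

8 9 5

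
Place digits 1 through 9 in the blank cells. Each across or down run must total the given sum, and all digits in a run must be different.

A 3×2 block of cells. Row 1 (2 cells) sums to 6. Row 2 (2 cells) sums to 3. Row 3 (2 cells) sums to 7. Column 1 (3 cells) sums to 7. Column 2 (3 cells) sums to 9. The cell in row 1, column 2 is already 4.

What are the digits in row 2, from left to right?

1, 2

3 in 2 cells must be {1,2}; 7 in 3 cells must be {1,2,4}.
(1,1) = 6 − 4 = 2 completes the 6 across.
Given what's placed, (2,1) must be 1 to fit the 3 across and 7 down.
(2,2) = 3 − 1 = 2 completes the 3 across.
(3,1) = 7 − 3 = 4 completes the 7 down.
(3,2) = 7 − 4 = 3 completes the 7 across.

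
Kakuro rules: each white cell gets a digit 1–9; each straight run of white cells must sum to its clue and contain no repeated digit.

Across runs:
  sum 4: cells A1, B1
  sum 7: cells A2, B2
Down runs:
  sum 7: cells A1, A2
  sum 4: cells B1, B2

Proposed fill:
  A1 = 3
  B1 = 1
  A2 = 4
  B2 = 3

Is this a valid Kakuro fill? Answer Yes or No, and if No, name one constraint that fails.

Across: 3+1=4; 4+3=7. Down: 3+4=7; 1+3=4. No digit repeats within any run.

Yes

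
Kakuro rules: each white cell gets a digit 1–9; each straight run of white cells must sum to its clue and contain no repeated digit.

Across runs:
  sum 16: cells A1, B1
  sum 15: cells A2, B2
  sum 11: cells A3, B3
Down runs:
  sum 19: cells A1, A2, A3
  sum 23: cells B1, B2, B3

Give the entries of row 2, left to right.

9, 6

16 in 2 cells must be {7,9}; 23 in 3 cells must be {6,8,9}.
The 16 across and the 23 down share only 9, so B1 = 9.
A1 = 16 − 9 = 7 completes the 16 across.
Nothing is forced directly, so branch on A2, whose candidates are 8 or 9. If A2 = 8: then B2 would have to be in {7} for the 15 across but in {6,8} for the 23 down — contradiction. So A2 = 9.
B2 = 15 − 9 = 6 completes the 15 across.
A3 = 19 − 16 = 3 completes the 19 down.
B3 = 11 − 3 = 8 completes the 11 across.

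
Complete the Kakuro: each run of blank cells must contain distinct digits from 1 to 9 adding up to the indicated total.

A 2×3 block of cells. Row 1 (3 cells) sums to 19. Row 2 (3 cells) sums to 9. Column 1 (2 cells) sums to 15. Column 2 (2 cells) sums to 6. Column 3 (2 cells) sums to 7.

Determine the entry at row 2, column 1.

The 9 across and the 15 down share only 6, so (2,1) = 6.
(1,1) = 15 − 6 = 9 completes the 15 down.
Nothing is forced directly, so branch on (1,2), whose candidates are 2 or 4. If (1,2) = 2: then (1,3) would have to be in {8} for the 19 across but in {1,2,3,4,5,6} for the 7 down — contradiction. So (1,2) = 4.
(1,3) = 19 − 13 = 6 completes the 19 across.
(2,2) = 6 − 4 = 2 completes the 6 down.
(2,3) = 9 − 8 = 1 completes the 9 across.

6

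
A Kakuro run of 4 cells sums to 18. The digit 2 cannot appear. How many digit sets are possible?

4 distinct digits from 1–9 sum between 10 and 30.
Dropping sets that contain 2.
Enumerating: {1,3,5,9}, {1,3,6,8}, {1,4,5,8}, {1,4,6,7}, {3,4,5,6}.

5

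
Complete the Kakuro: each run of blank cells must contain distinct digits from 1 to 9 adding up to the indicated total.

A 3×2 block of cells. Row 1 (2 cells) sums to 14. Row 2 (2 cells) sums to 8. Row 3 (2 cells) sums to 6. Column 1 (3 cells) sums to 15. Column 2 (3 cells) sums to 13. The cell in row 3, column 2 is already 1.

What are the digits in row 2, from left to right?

(3,1) = 6 − 1 = 5 completes the 6 across.
No cell is forced outright now. (1,1) can only be 6 or 8 or 9 (the digits allowed by both its 14 across and its 15 down). If (1,1) = 6: that forces (1,2) = 8, after which (2,1) would have to be in {1,2,3,5,6,7} for the 8 across but in {4} for the 15 down — contradiction. If (1,1) = 8: then (1,2) would have to be in {6} for the 14 across but in {3,4,5,7,8,9} for the 13 down — contradiction. So (1,1) = 9.
(1,2) = 14 − 9 = 5 completes the 14 across.
(2,1) = 15 − 14 = 1 completes the 15 down.
(2,2) = 8 − 1 = 7 completes the 8 across.

1, 7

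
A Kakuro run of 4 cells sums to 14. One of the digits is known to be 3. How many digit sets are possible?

4 distinct digits from 1–9 sum between 10 and 30.
Keeping only sets containing 3.
Enumerating: {1,2,3,8}, {1,3,4,6}, {2,3,4,5}.

3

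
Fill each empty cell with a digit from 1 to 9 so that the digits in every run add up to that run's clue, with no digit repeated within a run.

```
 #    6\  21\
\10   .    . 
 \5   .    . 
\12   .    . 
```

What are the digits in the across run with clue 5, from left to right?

1 4

6 in 3 cells must be {1,2,3}.
The 5 across and the 21 down share only 4, so R2C2 = 4.
The 12 across and the 6 down share only 3, so R3C1 = 3.
R3C2 = 12 − 3 = 9 completes the 12 across.
R1C2 = 21 − 13 = 8 completes the 21 down.
R2C1 = 5 − 4 = 1 completes the 5 across.
R1C1 = 10 − 8 = 2 completes the 10 across.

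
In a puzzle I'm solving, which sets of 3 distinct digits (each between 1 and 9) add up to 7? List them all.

{1,2,4}

3 distinct digits from 1–9 sum between 6 and 24.
Only one set works: {1,2,4}.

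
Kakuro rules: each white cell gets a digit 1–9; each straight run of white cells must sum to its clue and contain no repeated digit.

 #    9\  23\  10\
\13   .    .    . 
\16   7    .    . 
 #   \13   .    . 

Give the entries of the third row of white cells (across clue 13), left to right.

9, 4

23 in 3 cells must be {6,8,9}.
R1C1 = 9 − 7 = 2 completes the 9 down.
No cell is forced outright now. R1C2 can only be 6 or 8 (the digits allowed by both its 13 across and its 23 down). If R1C2 = 8: that forces R1C3 = 3, R2C2 = 6, after which R2C3 would have to be in {3} for the 16 across but in {1,2,5,6} for the 10 down — contradiction. So R1C2 = 6.
R1C3 = 13 − 8 = 5 completes the 13 across.
R2C2 = 8: the only remaining digit allowed by both the 16 across and the 23 down.
R2C3 = 16 − 15 = 1 completes the 16 across.
R3C2 = 23 − 14 = 9 completes the 23 down.
R3C3 = 13 − 9 = 4 completes the 13 across.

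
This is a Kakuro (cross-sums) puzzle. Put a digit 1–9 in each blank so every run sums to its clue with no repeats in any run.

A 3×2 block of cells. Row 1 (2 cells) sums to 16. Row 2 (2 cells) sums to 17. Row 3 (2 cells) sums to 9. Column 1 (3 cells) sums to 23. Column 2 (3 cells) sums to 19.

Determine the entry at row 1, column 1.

9

16 in 2 cells must be {7,9}; 17 in 2 cells must be {8,9}; 23 in 3 cells must be {6,8,9}.
The 16 across and the 23 down share only 9, so (1,1) = 9.
(1,2) = 16 − 9 = 7 completes the 16 across.
Given what's placed, (2,1) must be 8 to fit the 17 across and 23 down.
(2,2) = 17 − 8 = 9 completes the 17 across.
(3,1) = 23 − 17 = 6 completes the 23 down.
(3,2) = 9 − 6 = 3 completes the 9 across.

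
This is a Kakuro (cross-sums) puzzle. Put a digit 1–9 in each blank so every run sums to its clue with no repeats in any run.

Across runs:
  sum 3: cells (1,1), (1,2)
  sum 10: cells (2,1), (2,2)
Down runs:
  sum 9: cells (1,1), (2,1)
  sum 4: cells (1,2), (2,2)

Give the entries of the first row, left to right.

3 in 2 cells must be {1,2}; 4 in 2 cells must be {1,3}.
The 3 across and the 4 down share only 1, so (1,2) = 1.
(2,2) = 4 − 1 = 3 completes the 4 down.
(1,1) = 3 − 1 = 2 completes the 3 across.
(2,1) = 10 − 3 = 7 completes the 10 across.

2 1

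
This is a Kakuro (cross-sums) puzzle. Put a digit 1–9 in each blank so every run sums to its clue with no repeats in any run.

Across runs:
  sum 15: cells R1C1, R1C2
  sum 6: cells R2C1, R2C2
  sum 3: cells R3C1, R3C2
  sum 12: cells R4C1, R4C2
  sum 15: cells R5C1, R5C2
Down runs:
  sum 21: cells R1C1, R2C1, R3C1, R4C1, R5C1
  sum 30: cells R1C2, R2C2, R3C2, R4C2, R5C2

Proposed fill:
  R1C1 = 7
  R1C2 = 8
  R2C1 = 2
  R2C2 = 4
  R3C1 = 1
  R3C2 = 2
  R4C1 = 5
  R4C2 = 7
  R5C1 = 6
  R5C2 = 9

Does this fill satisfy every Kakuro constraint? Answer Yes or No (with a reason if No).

Across: 7+8=15; 2+4=6; 1+2=3; 5+7=12; 6+9=15. Down: 7+2+1+5+6=21; 8+4+2+7+9=30. No digit repeats within any run.

Yes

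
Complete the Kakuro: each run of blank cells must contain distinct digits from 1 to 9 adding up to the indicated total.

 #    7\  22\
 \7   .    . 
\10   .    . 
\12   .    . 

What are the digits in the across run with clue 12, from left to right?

4, 8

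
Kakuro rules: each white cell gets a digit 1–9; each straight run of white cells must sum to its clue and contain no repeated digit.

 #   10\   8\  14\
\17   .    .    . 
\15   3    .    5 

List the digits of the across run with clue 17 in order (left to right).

7, 1, 9

R1C1 = 10 − 3 = 7 completes the 10 down.
R1C3 = 14 − 5 = 9 completes the 14 down.
R2C2 = 15 − 8 = 7 completes the 15 across.
R1C2 = 17 − 16 = 1 completes the 17 across.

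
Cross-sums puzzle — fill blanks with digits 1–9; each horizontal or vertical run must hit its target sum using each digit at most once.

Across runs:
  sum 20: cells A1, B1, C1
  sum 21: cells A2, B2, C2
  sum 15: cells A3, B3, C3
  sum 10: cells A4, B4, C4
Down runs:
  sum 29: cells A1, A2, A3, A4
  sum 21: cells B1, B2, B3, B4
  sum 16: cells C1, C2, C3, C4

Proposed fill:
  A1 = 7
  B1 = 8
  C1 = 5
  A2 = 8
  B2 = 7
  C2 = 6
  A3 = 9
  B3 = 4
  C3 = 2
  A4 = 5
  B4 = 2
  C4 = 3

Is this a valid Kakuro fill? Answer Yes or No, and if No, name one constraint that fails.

Yes

Across: 7+8+5=20; 8+7+6=21; 9+4+2=15; 5+2+3=10. Down: 7+8+9+5=29; 8+7+4+2=21; 5+6+2+3=16. No digit repeats within any run.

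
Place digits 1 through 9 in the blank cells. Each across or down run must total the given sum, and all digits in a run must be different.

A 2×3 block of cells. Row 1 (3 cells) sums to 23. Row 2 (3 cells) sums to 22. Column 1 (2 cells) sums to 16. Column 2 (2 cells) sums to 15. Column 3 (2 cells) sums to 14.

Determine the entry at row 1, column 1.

9

23 in 3 cells must be {6,8,9}; 16 in 2 cells must be {7,9}.
The 23 across and the 16 down share only 9, so (1,1) = 9.
(2,1) = 16 − 9 = 7 completes the 16 down.
Nothing is forced directly, so branch on (2,2), whose candidates are 6 or 9. If (2,2) = 6: then (1,2) would have to be in {6,8} for the 23 across but in {9} for the 15 down — contradiction. So (2,2) = 9.
(1,2) = 15 − 9 = 6 completes the 15 down.
(1,3) = 23 − 15 = 8 completes the 23 across.
(2,3) = 22 − 16 = 6 completes the 22 across.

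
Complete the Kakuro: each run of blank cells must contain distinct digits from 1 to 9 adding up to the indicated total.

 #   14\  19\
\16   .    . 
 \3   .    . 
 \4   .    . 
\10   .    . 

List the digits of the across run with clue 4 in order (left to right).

1 3

16 in 2 cells must be {7,9}; 3 in 2 cells must be {1,2}; 4 in 2 cells must be {1,3}.
Only 7 fits R1C1 under both its across sum 16 and down sum 14.
R1C2 = 16 − 7 = 9 completes the 16 across.
Given what's placed, R3C1 must be 1 to fit the 4 across and 14 down.
R3C2 = 4 − 1 = 3 completes the 4 across.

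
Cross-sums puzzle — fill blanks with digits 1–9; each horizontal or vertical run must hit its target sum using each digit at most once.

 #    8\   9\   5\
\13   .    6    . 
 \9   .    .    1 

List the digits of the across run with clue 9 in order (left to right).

R1C3 = 5 − 1 = 4 completes the 5 down.
R2C2 = 9 − 6 = 3 completes the 9 down.
R1C1 = 13 − 10 = 3 completes the 13 across.
R2C1 = 9 − 4 = 5 completes the 9 across.

5 3 1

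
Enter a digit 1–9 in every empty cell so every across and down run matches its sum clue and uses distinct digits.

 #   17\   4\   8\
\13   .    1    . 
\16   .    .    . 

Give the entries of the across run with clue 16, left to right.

17 in 2 cells must be {8,9}; 4 in 2 cells must be {1,3}.
R2C2 = 4 − 1 = 3 completes the 4 down.
No cell is forced outright now. R1C1 can only be 8 or 9 (the digits allowed by both its 13 across and its 17 down). If R1C1 = 8: then R1C3 would have to be in {4} for the 13 across but in {1,2,3,5,6,7} for the 8 down — contradiction. So R1C1 = 9.
R1C3 = 13 − 10 = 3 completes the 13 across.
R2C1 = 17 − 9 = 8 completes the 17 down.
R2C3 = 16 − 11 = 5 completes the 16 across.

8, 3, 5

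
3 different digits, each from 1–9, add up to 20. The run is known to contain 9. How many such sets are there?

3 distinct digits from 1–9 sum between 6 and 24.
Keeping only sets containing 9.
Enumerating: {3,8,9}, {4,7,9}, {5,6,9}.

3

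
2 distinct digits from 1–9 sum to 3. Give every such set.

{1,2}

2 distinct digits from 1–9 sum between 3 and 17.
Only one set works: {1,2}.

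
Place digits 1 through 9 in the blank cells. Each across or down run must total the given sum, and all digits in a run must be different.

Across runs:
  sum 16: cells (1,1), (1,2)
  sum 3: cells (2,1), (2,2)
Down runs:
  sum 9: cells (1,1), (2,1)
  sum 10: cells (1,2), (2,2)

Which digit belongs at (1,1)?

7

16 in 2 cells must be {7,9}; 3 in 2 cells must be {1,2}.
The 16 across and the 9 down share only 7, so (1,1) = 7.
(1,2) = 16 − 7 = 9 completes the 16 across.
(2,1) = 9 − 7 = 2 completes the 9 down.
(2,2) = 3 − 2 = 1 completes the 3 across.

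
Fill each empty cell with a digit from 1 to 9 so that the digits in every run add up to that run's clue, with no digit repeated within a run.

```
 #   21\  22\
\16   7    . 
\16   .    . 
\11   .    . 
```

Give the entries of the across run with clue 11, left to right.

16 in 2 cells must be {7,9}.
R1C2 = 16 − 7 = 9 completes the 16 across.
Given what's placed, R2C1 must be 9 to fit the 16 across and 21 down.
R2C2 = 16 − 9 = 7 completes the 16 across.
R3C1 = 21 − 16 = 5 completes the 21 down.
R3C2 = 11 − 5 = 6 completes the 11 across.

5 6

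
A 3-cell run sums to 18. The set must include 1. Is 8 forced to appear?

Yes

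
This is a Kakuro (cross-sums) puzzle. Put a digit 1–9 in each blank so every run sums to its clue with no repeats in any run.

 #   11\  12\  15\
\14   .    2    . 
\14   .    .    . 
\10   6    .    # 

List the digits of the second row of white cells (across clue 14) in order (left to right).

1, 6, 7

R3C2 = 10 − 6 = 4 completes the 10 across.
R2C2 = 12 − 6 = 6 completes the 12 down.
R2C3 = 7: the only remaining digit allowed by both the 14 across and the 15 down.
R1C3 = 15 − 7 = 8 completes the 15 down.
R2C1 = 14 − 13 = 1 completes the 14 across.
R1C1 = 14 − 10 = 4 completes the 14 across.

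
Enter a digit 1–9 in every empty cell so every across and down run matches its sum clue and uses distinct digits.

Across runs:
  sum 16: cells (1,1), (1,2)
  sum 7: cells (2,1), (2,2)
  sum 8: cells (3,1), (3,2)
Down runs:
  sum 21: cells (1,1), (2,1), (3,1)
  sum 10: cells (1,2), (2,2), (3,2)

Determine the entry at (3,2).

1

16 in 2 cells must be {7,9}.
The 16 across and the 10 down share only 7, so (1,2) = 7.
(1,1) = 16 − 7 = 9 completes the 16 across.
Nothing is forced directly, so branch on (2,1), whose candidates are 4 or 5. If (2,1) = 4: then (2,2) would have to be in {3} for the 7 across but in {1,2} for the 10 down — contradiction. So (2,1) = 5.
(2,2) = 7 − 5 = 2 completes the 7 across.
(3,1) = 21 − 14 = 7 completes the 21 down.
(3,2) = 8 − 7 = 1 completes the 8 across.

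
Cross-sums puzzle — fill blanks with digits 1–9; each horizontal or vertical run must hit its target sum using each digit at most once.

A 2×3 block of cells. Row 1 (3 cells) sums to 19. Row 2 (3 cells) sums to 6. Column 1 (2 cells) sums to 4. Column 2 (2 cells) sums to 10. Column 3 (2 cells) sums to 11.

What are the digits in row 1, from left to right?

3 7 9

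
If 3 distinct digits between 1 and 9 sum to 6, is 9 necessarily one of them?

No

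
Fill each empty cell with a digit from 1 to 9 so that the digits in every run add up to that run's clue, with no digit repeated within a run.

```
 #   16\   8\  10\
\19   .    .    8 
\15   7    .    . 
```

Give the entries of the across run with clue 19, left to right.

16 in 2 cells must be {7,9}.
R1C1 = 16 − 7 = 9 completes the 16 down.
R1C2 = 19 − 17 = 2 completes the 19 across.
R2C2 = 8 − 2 = 6 completes the 8 down.
R2C3 = 15 − 13 = 2 completes the 15 across.

9 2 8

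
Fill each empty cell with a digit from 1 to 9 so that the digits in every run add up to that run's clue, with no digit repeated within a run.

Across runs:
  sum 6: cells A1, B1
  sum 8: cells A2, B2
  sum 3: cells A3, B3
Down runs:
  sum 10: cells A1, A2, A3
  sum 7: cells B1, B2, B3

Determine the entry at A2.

3 in 2 cells must be {1,2}; 7 in 3 cells must be {1,2,4}.
Nothing is forced directly, so branch on B2, whose candidates are 1 or 2. If B2 = 2: that forces A2 = 6, A3 = 1, after which B3 would have to be in {2} for the 3 across but in {1,4} for the 7 down — contradiction. So B2 = 1.
A2 = 8 − 1 = 7 completes the 8 across.
Given what's placed, B3 must be 2 to fit the 3 across and 7 down.
B1 = 7 − 3 = 4 completes the 7 down.
A3 = 3 − 2 = 1 completes the 3 across.
A1 = 6 − 4 = 2 completes the 6 across.

7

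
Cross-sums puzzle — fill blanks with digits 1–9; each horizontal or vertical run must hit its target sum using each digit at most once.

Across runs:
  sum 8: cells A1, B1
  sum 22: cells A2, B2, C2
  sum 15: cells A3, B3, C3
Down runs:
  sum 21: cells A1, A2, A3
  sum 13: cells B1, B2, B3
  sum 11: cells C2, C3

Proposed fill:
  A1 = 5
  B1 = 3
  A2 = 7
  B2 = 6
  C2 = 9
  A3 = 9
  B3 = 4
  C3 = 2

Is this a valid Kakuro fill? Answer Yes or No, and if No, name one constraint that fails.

Yes

Across: 5+3=8; 7+6+9=22; 9+4+2=15. Down: 5+7+9=21; 3+6+4=13; 9+2=11. No digit repeats within any run.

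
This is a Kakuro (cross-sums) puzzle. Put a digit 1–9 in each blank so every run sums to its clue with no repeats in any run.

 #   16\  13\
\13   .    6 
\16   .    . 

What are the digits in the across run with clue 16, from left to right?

16 in 2 cells must be {7,9}.
R1C1 = 13 − 6 = 7 completes the 13 across.
R2C1 = 16 − 7 = 9 completes the 16 down.
R2C2 = 16 − 9 = 7 completes the 16 across.

9 7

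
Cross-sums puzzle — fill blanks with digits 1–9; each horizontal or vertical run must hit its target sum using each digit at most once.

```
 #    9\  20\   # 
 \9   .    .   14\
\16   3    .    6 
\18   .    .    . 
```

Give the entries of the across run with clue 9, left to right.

R2C2 = 16 − 9 = 7 completes the 16 across.
R3C3 = 14 − 6 = 8 completes the 14 down.
No cell is forced outright now. R3C2 can only be 4 or 9 (the digits allowed by both its 18 across and its 20 down). If R3C2 = 4: then R1C2 would have to be in {1,2,3,4,5,6,7,8} for the 9 across but in {9} for the 20 down — contradiction. So R3C2 = 9.
R1C2 = 20 − 16 = 4 completes the 20 down.
R3C1 = 18 − 17 = 1 completes the 18 across.
R1C1 = 9 − 4 = 5 completes the 9 across.

5 4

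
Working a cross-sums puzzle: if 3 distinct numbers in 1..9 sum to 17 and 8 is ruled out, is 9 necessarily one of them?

Counterexample: {4,6,7} sums to 17 under that restriction without using 9.

No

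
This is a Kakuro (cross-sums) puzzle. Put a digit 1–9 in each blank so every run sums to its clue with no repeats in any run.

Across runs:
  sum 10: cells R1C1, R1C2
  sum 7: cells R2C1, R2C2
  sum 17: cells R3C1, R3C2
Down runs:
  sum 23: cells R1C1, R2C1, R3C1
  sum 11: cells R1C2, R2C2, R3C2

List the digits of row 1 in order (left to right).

17 in 2 cells must be {8,9}; 23 in 3 cells must be {6,8,9}.
The 7 across and the 23 down share only 6, so R2C1 = 6.
R2C2 = 7 − 6 = 1 completes the 7 across.
Given what's placed, R3C2 must be 8 to fit the 17 across and 11 down.
R1C2 = 11 − 9 = 2 completes the 11 down.
R3C1 = 17 − 8 = 9 completes the 17 across.
R1C1 = 10 − 2 = 8 completes the 10 across.

8 2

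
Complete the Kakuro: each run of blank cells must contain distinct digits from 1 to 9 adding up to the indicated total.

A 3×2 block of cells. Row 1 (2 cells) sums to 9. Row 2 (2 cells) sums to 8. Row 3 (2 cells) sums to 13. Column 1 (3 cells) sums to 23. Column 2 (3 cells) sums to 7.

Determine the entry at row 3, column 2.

4

23 in 3 cells must be {6,8,9}; 7 in 3 cells must be {1,2,4}.
The 8 across and the 23 down share only 6, so (2,1) = 6.
(2,2) = 8 − 6 = 2 completes the 8 across.
Given what's placed, (3,2) must be 4 to fit the 13 across and 7 down.
(1,1) = 8: the only remaining digit allowed by both the 9 across and the 23 down.
(1,2) = 9 − 8 = 1 completes the 9 across.
(3,1) = 13 − 4 = 9 completes the 13 across.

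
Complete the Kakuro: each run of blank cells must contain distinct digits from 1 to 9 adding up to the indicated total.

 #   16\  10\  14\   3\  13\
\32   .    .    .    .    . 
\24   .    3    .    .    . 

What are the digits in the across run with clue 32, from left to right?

16 in 2 cells must be {7,9}; 3 in 2 cells must be {1,2}.
R1C2 = 10 − 3 = 7 completes the 10 down.
Given what's placed, R1C4 must be 2 to fit the 32 across and 3 down.
R2C4 = 3 − 2 = 1 completes the 3 down.
Given what's placed, R1C1 must be 9 to fit the 32 across and 16 down.
R2C1 = 16 − 9 = 7 completes the 16 down.
No cell is forced outright now. R1C3 can only be 6 or 8 (the digits allowed by both its 32 across and its 14 down). If R1C3 = 8: that forces R1C5 = 6, after which R2C3 would have to be in {4,5,8,9} for the 24 across but in {6} for the 14 down — contradiction. So R1C3 = 6.
R1C5 = 32 − 24 = 8 completes the 32 across.

9 7 6 2 8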